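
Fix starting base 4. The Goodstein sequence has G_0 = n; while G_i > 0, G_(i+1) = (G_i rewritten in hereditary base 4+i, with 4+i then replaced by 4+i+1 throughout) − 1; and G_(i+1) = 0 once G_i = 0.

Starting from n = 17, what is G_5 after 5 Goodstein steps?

G_0=17  [base 4] 4^2 + 1  →[4↦5]→  5^2 + 1 = 26  −1 ⇒ G_1=25
G_1=25  [base 5] 5^2  →[5↦6]→  6^2 = 36  −1 ⇒ G_2=35
G_2=35  [base 6] 5·6 + 5  →[6↦7]→  5·7 + 5 = 40  −1 ⇒ G_3=39
G_3=39  [base 7] 5·7 + 4  →[7↦8]→  5·8 + 4 = 44  −1 ⇒ G_4=43
G_4=43  [base 8] 5·8 + 3  →[8↦9]→  5·9 + 3 = 48  −1 ⇒ G_5=47
G_5=47  [base 9] 5·9 + 2  →[9↦10]→  5·10 + 2 = 52  −1 ⇒ G_6=51

47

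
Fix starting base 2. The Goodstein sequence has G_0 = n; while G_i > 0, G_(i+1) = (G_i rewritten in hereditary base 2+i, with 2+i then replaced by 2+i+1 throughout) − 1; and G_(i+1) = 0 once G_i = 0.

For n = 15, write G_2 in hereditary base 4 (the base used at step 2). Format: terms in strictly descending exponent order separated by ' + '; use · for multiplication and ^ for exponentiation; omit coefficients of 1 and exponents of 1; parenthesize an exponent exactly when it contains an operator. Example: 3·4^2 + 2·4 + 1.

i=0: 15 = 2^(2 + 1) + 2^2 + 2 + 1 (b=2); 2→3: 3^(3 + 1) + 3^3 + 3 + 1 = 112; 112−1 = 111
i=1: 111 = 3^(3 + 1) + 3^3 + 3 (b=3); 3→4: 4^(4 + 1) + 4^4 + 4 = 1284; 1284−1 = 1283
i=2: 1283 = 4^(4 + 1) + 4^4 + 3 (b=4); 4→5: 5^(5 + 1) + 5^5 + 3 = 18753; 18753−1 = 18752

4^(4 + 1) + 4^4 + 3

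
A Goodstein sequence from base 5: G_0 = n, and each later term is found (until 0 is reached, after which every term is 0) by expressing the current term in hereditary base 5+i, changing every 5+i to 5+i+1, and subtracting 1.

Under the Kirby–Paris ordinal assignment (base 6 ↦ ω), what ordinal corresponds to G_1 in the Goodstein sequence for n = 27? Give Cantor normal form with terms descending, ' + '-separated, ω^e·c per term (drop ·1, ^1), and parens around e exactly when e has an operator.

ω^2 + 1

step 0: 27 = 5^2 + 2; sub 6 for 5: 6^2 + 2; = 38; G_1 = 38−1 = 37
step 1: 37 = 6^2 + 1; sub 7 for 6: 7^2 + 1; = 50; G_2 = 50−1 = 49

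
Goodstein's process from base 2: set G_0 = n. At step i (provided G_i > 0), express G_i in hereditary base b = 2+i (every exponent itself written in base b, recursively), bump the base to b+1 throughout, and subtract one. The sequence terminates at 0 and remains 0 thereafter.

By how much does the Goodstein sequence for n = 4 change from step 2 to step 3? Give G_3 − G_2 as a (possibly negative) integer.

19

step 0: 4 = 2^2; sub 3 for 2: 3^3; = 27; G_1 = 27−1 = 26
step 1: 26 = 2·3^2 + 2·3 + 2; sub 4 for 3: 2·4^2 + 2·4 + 2; = 42; G_2 = 42−1 = 41
step 2: 41 = 2·4^2 + 2·4 + 1; sub 5 for 4: 2·5^2 + 2·5 + 1; = 61; G_3 = 61−1 = 60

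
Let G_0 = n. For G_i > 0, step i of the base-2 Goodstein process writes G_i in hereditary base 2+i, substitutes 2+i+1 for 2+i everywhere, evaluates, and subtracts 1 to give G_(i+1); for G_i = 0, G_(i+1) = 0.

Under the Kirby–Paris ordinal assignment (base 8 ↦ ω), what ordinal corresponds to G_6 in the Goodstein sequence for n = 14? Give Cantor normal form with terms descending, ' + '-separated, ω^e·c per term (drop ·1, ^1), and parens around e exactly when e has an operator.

step 0: 14 = 2^(2 + 1) + 2^2 + 2; sub 3 for 2: 3^(3 + 1) + 3^3 + 3; = 111; G_1 = 111−1 = 110
step 1: 110 = 3^(3 + 1) + 3^3 + 2; sub 4 for 3: 4^(4 + 1) + 4^4 + 2; = 1282; G_2 = 1282−1 = 1281
step 2: 1281 = 4^(4 + 1) + 4^4 + 1; sub 5 for 4: 5^(5 + 1) + 5^5 + 1; = 18751; G_3 = 18751−1 = 18750
step 3: 18750 = 5^(5 + 1) + 5^5; sub 6 for 5: 6^(6 + 1) + 6^6; = 326592; G_4 = 326592−1 = 326591
step 4: 326591 = 6^(6 + 1) + 5·6^5 + 5·6^4 + 5·6^3 + 5·6^2 + 5·6 + 5; sub 7 for 6: 7^(7 + 1) + 5·7^5 + 5·7^4 + 5·7^3 + 5·7^2 + 5·7 + 5; = 5862841; G_5 = 5862841−1 = 5862840
step 5: 5862840 = 7^(7 + 1) + 5·7^5 + 5·7^4 + 5·7^3 + 5·7^2 + 5·7 + 4; sub 8 for 7: 8^(8 + 1) + 5·8^5 + 5·8^4 + 5·8^3 + 5·8^2 + 5·8 + 4; = 134404972; G_6 = 134404972−1 = 134404971
step 6: 134404971 = 8^(8 + 1) + 5·8^5 + 5·8^4 + 5·8^3 + 5·8^2 + 5·8 + 3; sub 9 for 8: 9^(9 + 1) + 5·9^5 + 5·9^4 + 5·9^3 + 5·9^2 + 5·9 + 3; = 3487116549; G_7 = 3487116549−1 = 3487116548

ω^(ω + 1) + ω^5·5 + ω^4·5 + ω^3·5 + ω^2·5 + ω·5 + 3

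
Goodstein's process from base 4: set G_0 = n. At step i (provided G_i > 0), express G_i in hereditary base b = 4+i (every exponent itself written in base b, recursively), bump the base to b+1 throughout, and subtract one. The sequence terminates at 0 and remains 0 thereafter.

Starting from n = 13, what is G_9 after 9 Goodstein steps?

G_0 = 13. HB_4(13) = 3·4 + 1. Bump = 16. G_1 = 15.
G_1 = 15. HB_5(15) = 3·5. Bump = 18. G_2 = 17.
G_2 = 17. HB_6(17) = 2·6 + 5. Bump = 19. G_3 = 18.
G_3 = 18. HB_7(18) = 2·7 + 4. Bump = 20. G_4 = 19.
G_4 = 19. HB_8(19) = 2·8 + 3. Bump = 21. G_5 = 20.
G_5 = 20. HB_9(20) = 2·9 + 2. Bump = 22. G_6 = 21.
G_6 = 21. HB_10(21) = 2·10 + 1. Bump = 23. G_7 = 22.
G_7 = 22. HB_11(22) = 2·11. Bump = 24. G_8 = 23.
G_8 = 23. HB_12(23) = 12 + 11. Bump = 24. G_9 = 23.

23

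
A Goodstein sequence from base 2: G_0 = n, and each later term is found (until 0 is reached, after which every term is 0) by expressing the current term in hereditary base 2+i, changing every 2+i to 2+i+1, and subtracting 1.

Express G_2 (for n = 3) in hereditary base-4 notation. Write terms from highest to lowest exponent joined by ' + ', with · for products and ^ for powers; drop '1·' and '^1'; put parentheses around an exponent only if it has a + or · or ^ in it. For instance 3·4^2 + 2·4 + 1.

G_0=3  [base 2] 2 + 1  →[2↦3]→  3 + 1 = 4  −1 ⇒ G_1=3
G_1=3  [base 3] 3  →[3↦4]→  4 = 4  −1 ⇒ G_2=3
G_2=3  [base 4] 3  →[4↦5]→  3 = 3  −1 ⇒ G_3=2

3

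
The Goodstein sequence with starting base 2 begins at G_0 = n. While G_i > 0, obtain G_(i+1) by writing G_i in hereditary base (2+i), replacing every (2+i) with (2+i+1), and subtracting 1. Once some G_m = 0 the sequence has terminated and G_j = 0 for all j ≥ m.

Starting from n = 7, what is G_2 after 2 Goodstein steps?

259

i=0: 7 = 2^2 + 2 + 1 (b=2); 2→3: 3^3 + 3 + 1 = 31; 31−1 = 30
i=1: 30 = 3^3 + 3 (b=3); 3→4: 4^4 + 4 = 260; 260−1 = 259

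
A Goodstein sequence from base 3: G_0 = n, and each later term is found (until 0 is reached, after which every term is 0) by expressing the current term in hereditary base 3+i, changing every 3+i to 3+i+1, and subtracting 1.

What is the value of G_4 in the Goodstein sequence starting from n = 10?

30

(0) 10|_3 = 3^2 + 1 ↦ 4^2 + 1|_4 = 17 ⇒ 16
(1) 16|_4 = 4^2 ↦ 5^2|_5 = 25 ⇒ 24
(2) 24|_5 = 4·5 + 4 ↦ 4·6 + 4|_6 = 28 ⇒ 27
(3) 27|_6 = 4·6 + 3 ↦ 4·7 + 3|_7 = 31 ⇒ 30
(4) 30|_7 = 4·7 + 2 ↦ 4·8 + 2|_8 = 34 ⇒ 33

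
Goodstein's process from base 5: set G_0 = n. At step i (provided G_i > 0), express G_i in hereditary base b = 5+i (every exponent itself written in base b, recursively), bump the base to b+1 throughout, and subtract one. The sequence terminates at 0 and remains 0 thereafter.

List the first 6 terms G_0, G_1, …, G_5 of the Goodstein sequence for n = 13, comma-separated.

G_0=13  [base 5] 2·5 + 3  →[5↦6]→  2·6 + 3 = 15  −1 ⇒ G_1=14
G_1=14  [base 6] 2·6 + 2  →[6↦7]→  2·7 + 2 = 16  −1 ⇒ G_2=15
G_2=15  [base 7] 2·7 + 1  →[7↦8]→  2·8 + 1 = 17  −1 ⇒ G_3=16
G_3=16  [base 8] 2·8  →[8↦9]→  2·9 = 18  −1 ⇒ G_4=17
G_4=17  [base 9] 9 + 8  →[9↦10]→  10 + 8 = 18  −1 ⇒ G_5=17

13, 14, 15, 16, 17, 17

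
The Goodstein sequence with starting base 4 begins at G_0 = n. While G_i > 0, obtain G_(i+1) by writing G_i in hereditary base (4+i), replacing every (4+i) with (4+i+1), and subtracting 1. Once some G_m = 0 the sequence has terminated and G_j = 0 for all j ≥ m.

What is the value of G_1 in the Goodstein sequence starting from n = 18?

26

(0) 18|_4 = 4^2 + 2 ↦ 5^2 + 2|_5 = 27 ⇒ 26
(1) 26|_5 = 5^2 + 1 ↦ 6^2 + 1|_6 = 37 ⇒ 36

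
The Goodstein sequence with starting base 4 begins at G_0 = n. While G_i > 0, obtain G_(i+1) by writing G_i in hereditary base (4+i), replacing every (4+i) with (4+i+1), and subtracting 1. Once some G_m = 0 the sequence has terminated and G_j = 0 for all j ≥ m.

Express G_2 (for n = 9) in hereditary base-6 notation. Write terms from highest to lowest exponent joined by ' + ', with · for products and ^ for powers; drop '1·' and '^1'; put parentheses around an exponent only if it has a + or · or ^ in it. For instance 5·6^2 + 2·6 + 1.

9 —HB4→ 2·4 + 1 —bump→ 2·5 + 1 = 11 —(−1)→ 10
10 —HB5→ 2·5 —bump→ 2·6 = 12 —(−1)→ 11

6 + 5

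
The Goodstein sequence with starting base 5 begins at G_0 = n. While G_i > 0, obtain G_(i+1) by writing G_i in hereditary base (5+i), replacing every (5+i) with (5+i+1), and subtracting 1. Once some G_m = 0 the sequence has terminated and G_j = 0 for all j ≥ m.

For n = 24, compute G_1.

step 0: 24 = 4·5 + 4; sub 6 for 5: 4·6 + 4; = 28; G_1 = 28−1 = 27
step 1: 27 = 4·6 + 3; sub 7 for 6: 4·7 + 3; = 31; G_2 = 31−1 = 30

27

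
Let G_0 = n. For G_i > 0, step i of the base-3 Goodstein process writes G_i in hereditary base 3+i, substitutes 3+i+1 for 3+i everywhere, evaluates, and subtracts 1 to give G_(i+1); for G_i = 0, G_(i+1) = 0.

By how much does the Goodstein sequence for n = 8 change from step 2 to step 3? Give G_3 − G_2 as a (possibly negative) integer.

i=0: 8 = 2·3 + 2 (b=3); 3→4: 2·4 + 2 = 10; 10−1 = 9
i=1: 9 = 2·4 + 1 (b=4); 4→5: 2·5 + 1 = 11; 11−1 = 10
i=2: 10 = 2·5 (b=5); 5→6: 2·6 = 12; 12−1 = 11

1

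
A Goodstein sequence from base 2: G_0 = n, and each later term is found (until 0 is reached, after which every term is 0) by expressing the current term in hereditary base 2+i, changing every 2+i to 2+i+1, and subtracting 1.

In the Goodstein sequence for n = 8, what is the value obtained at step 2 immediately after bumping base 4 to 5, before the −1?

base 2: 8 = 2^(2 + 1); at 3: 3^(3 + 1) = 81; next = 80
base 3: 80 = 2·3^3 + 2·3^2 + 2·3 + 2; at 4: 2·4^4 + 2·4^2 + 2·4 + 2 = 554; next = 553
base 4: 553 = 2·4^4 + 2·4^2 + 2·4 + 1; at 5: 2·5^5 + 2·5^2 + 2·5 + 1 = 6311; next = 6310

6311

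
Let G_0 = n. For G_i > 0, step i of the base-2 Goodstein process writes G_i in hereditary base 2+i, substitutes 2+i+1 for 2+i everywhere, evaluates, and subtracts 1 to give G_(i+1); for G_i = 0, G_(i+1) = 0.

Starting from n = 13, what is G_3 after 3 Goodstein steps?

G_0 = 13. HB_2(13) = 2^(2 + 1) + 2^2 + 1. Bump = 109. G_1 = 108.
G_1 = 108. HB_3(108) = 3^(3 + 1) + 3^3. Bump = 1280. G_2 = 1279.
G_2 = 1279. HB_4(1279) = 4^(4 + 1) + 3·4^3 + 3·4^2 + 3·4 + 3. Bump = 16093. G_3 = 16092.
G_3 = 16092. HB_5(16092) = 5^(5 + 1) + 3·5^3 + 3·5^2 + 3·5 + 2. Bump = 280712. G_4 = 280711.

16092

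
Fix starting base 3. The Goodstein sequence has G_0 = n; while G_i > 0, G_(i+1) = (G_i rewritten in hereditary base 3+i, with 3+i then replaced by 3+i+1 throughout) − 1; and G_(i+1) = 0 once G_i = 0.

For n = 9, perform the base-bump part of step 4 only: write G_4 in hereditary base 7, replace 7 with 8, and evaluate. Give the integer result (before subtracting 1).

G_0 = 9. HB_3(9) = 3^2. Bump = 16. G_1 = 15.
G_1 = 15. HB_4(15) = 3·4 + 3. Bump = 18. G_2 = 17.
G_2 = 17. HB_5(17) = 3·5 + 2. Bump = 20. G_3 = 19.
G_3 = 19. HB_6(19) = 3·6 + 1. Bump = 22. G_4 = 21.
G_4 = 21. HB_7(21) = 3·7. Bump = 24. G_5 = 23.

24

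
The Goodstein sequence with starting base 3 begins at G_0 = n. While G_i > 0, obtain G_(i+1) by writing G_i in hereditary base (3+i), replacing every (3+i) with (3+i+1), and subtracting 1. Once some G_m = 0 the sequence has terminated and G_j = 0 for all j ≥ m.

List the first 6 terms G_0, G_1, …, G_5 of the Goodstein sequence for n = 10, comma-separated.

10, 16, 24, 27, 30, 33

step 0: 10 = 3^2 + 1; sub 4 for 3: 4^2 + 1; = 17; G_1 = 17−1 = 16
step 1: 16 = 4^2; sub 5 for 4: 5^2; = 25; G_2 = 25−1 = 24
step 2: 24 = 4·5 + 4; sub 6 for 5: 4·6 + 4; = 28; G_3 = 28−1 = 27
step 3: 27 = 4·6 + 3; sub 7 for 6: 4·7 + 3; = 31; G_4 = 31−1 = 30
step 4: 30 = 4·7 + 2; sub 8 for 7: 4·8 + 2; = 34; G_5 = 34−1 = 33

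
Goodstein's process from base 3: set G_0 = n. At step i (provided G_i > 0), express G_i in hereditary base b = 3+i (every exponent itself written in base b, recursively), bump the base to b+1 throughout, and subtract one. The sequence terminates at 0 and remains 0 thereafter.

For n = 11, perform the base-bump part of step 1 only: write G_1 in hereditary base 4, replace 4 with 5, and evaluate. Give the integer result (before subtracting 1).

26

i=0: 11 = 3^2 + 2 (b=3); 3→4: 4^2 + 2 = 18; 18−1 = 17
i=1: 17 = 4^2 + 1 (b=4); 4→5: 5^2 + 1 = 26; 26−1 = 25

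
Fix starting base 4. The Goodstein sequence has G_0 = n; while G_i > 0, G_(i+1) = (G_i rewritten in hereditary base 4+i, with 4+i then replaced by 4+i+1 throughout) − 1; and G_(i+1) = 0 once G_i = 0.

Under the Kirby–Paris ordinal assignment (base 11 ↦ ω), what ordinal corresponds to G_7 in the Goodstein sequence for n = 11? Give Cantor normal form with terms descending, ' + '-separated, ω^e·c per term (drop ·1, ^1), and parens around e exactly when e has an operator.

step 0: 11 = 2·4 + 3; sub 5 for 4: 2·5 + 3; = 13; G_1 = 13−1 = 12
step 1: 12 = 2·5 + 2; sub 6 for 5: 2·6 + 2; = 14; G_2 = 14−1 = 13
step 2: 13 = 2·6 + 1; sub 7 for 6: 2·7 + 1; = 15; G_3 = 15−1 = 14
step 3: 14 = 2·7; sub 8 for 7: 2·8; = 16; G_4 = 16−1 = 15
step 4: 15 = 8 + 7; sub 9 for 8: 9 + 7; = 16; G_5 = 16−1 = 15
step 5: 15 = 9 + 6; sub 10 for 9: 10 + 6; = 16; G_6 = 16−1 = 15
step 6: 15 = 10 + 5; sub 11 for 10: 11 + 5; = 16; G_7 = 16−1 = 15

ω + 4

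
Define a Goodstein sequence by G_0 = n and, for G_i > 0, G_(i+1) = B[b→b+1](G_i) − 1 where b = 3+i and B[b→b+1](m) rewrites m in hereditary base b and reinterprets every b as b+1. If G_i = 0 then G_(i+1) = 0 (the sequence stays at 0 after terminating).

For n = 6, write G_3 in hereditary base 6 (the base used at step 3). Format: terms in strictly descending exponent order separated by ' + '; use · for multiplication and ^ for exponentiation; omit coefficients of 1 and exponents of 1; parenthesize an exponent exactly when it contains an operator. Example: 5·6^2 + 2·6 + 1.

6 + 1

(0) 6|_3 = 2·3 ↦ 2·4|_4 = 8 ⇒ 7
(1) 7|_4 = 4 + 3 ↦ 5 + 3|_5 = 8 ⇒ 7
(2) 7|_5 = 5 + 2 ↦ 6 + 2|_6 = 8 ⇒ 7
(3) 7|_6 = 6 + 1 ↦ 7 + 1|_7 = 8 ⇒ 7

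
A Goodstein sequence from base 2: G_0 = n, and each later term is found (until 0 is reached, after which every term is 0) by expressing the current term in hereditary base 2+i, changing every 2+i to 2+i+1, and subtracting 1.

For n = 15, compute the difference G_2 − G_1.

1172

G_0=15  [base 2] 2^(2 + 1) + 2^2 + 2 + 1  →[2↦3]→  3^(3 + 1) + 3^3 + 3 + 1 = 112  −1 ⇒ G_1=111
G_1=111  [base 3] 3^(3 + 1) + 3^3 + 3  →[3↦4]→  4^(4 + 1) + 4^4 + 4 = 1284  −1 ⇒ G_2=1283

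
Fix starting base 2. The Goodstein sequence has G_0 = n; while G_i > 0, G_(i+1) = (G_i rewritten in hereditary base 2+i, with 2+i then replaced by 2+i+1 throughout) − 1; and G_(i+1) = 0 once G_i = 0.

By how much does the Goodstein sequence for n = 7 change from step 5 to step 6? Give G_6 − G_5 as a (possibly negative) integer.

G_0=7  [base 2] 2^2 + 2 + 1  →[2↦3]→  3^3 + 3 + 1 = 31  −1 ⇒ G_1=30
G_1=30  [base 3] 3^3 + 3  →[3↦4]→  4^4 + 4 = 260  −1 ⇒ G_2=259
G_2=259  [base 4] 4^4 + 3  →[4↦5]→  5^5 + 3 = 3128  −1 ⇒ G_3=3127
G_3=3127  [base 5] 5^5 + 2  →[5↦6]→  6^6 + 2 = 46658  −1 ⇒ G_4=46657
G_4=46657  [base 6] 6^6 + 1  →[6↦7]→  7^7 + 1 = 823544  −1 ⇒ G_5=823543
G_5=823543  [base 7] 7^7  →[7↦8]→  8^8 = 16777216  −1 ⇒ G_6=16777215

15953672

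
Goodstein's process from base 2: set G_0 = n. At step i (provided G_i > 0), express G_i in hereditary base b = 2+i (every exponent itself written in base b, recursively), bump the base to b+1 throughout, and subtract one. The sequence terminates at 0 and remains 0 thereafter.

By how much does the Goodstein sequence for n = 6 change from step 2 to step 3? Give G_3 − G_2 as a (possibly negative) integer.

G_0 = 6. HB_2(6) = 2^2 + 2. Bump = 30. G_1 = 29.
G_1 = 29. HB_3(29) = 3^3 + 2. Bump = 258. G_2 = 257.
G_2 = 257. HB_4(257) = 4^4 + 1. Bump = 3126. G_3 = 3125.

2868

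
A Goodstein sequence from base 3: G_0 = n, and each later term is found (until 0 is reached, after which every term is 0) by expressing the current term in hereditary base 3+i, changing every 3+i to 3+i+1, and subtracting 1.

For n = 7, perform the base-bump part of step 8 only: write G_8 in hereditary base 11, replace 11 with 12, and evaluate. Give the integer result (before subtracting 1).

8

base 3: 7 = 2·3 + 1; at 4: 2·4 + 1 = 9; next = 8
base 4: 8 = 2·4; at 5: 2·5 = 10; next = 9
base 5: 9 = 5 + 4; at 6: 6 + 4 = 10; next = 9
base 6: 9 = 6 + 3; at 7: 7 + 3 = 10; next = 9
base 7: 9 = 7 + 2; at 8: 8 + 2 = 10; next = 9
base 8: 9 = 8 + 1; at 9: 9 + 1 = 10; next = 9
base 9: 9 = 9; at 10: 10 = 10; next = 9
base 10: 9 = 9; at 11: 9 = 9; next = 8
base 11: 8 = 8; at 12: 8 = 8; next = 7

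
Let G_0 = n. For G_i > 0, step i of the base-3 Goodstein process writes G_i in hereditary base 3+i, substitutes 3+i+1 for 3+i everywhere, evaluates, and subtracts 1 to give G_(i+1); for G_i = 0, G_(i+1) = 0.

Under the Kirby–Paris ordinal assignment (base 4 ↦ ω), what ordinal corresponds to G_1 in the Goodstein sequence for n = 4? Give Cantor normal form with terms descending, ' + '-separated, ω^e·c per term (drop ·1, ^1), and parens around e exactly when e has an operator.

step 0: 4 = 3 + 1; sub 4 for 3: 4 + 1; = 5; G_1 = 5−1 = 4
step 1: 4 = 4; sub 5 for 4: 5; = 5; G_2 = 5−1 = 4

ω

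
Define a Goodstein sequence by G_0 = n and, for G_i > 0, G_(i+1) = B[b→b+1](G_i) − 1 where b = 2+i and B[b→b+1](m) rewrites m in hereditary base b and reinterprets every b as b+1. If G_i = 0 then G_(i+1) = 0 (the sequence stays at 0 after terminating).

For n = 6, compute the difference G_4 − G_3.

43530

step 0: 6 = 2^2 + 2; sub 3 for 2: 3^3 + 3; = 30; G_1 = 30−1 = 29
step 1: 29 = 3^3 + 2; sub 4 for 3: 4^4 + 2; = 258; G_2 = 258−1 = 257
step 2: 257 = 4^4 + 1; sub 5 for 4: 5^5 + 1; = 3126; G_3 = 3126−1 = 3125
step 3: 3125 = 5^5; sub 6 for 5: 6^6; = 46656; G_4 = 46656−1 = 46655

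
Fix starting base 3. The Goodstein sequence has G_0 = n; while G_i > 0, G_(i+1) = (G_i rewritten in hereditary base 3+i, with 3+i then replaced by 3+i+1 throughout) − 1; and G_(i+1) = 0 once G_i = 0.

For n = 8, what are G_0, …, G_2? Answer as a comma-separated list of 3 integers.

8 —HB3→ 2·3 + 2 —bump→ 2·4 + 2 = 10 —(−1)→ 9
9 —HB4→ 2·4 + 1 —bump→ 2·5 + 1 = 11 —(−1)→ 10

8, 9, 10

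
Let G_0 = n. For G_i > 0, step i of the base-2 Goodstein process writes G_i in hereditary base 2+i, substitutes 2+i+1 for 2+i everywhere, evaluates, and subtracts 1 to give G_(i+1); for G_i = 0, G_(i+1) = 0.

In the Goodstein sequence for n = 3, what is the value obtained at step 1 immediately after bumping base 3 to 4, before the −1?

[0] 3 ≡ 2 + 1 (base 2). Lift 3: 4. −1: 3.
[1] 3 ≡ 3 (base 3). Lift 4: 4. −1: 3.

4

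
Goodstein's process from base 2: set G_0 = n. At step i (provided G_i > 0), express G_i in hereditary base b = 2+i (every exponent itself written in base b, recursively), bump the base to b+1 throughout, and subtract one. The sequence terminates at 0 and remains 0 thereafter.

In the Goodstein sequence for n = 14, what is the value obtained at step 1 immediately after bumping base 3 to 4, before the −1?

G_0=14  [base 2] 2^(2 + 1) + 2^2 + 2  →[2↦3]→  3^(3 + 1) + 3^3 + 3 = 111  −1 ⇒ G_1=110
G_1=110  [base 3] 3^(3 + 1) + 3^3 + 2  →[3↦4]→  4^(4 + 1) + 4^4 + 2 = 1282  −1 ⇒ G_2=1281

1282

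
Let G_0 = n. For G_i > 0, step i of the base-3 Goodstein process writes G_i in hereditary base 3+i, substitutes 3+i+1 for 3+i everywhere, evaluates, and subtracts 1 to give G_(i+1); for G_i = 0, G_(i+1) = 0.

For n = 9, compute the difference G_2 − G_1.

i=0: 9 = 3^2 (b=3); 3→4: 4^2 = 16; 16−1 = 15
i=1: 15 = 3·4 + 3 (b=4); 4→5: 3·5 + 3 = 18; 18−1 = 17

2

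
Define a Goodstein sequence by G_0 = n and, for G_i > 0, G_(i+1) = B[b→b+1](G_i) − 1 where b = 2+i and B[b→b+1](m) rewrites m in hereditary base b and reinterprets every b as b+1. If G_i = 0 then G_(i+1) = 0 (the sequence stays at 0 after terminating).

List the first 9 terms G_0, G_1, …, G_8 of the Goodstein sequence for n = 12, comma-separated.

12, 107, 1065, 15685, 280019, 5764910, 134217867, 3486784574, 100000000211

[0] 12 ≡ 2^(2 + 1) + 2^2 (base 2). Lift 3: 108. −1: 107.
[1] 107 ≡ 3^(3 + 1) + 2·3^2 + 2·3 + 2 (base 3). Lift 4: 1066. −1: 1065.
[2] 1065 ≡ 4^(4 + 1) + 2·4^2 + 2·4 + 1 (base 4). Lift 5: 15686. −1: 15685.
[3] 15685 ≡ 5^(5 + 1) + 2·5^2 + 2·5 (base 5). Lift 6: 280020. −1: 280019.
[4] 280019 ≡ 6^(6 + 1) + 2·6^2 + 6 + 5 (base 6). Lift 7: 5764911. −1: 5764910.
[5] 5764910 ≡ 7^(7 + 1) + 2·7^2 + 7 + 4 (base 7). Lift 8: 134217868. −1: 134217867.
[6] 134217867 ≡ 8^(8 + 1) + 2·8^2 + 8 + 3 (base 8). Lift 9: 3486784575. −1: 3486784574.
[7] 3486784574 ≡ 9^(9 + 1) + 2·9^2 + 9 + 2 (base 9). Lift 10: 100000000212. −1: 100000000211.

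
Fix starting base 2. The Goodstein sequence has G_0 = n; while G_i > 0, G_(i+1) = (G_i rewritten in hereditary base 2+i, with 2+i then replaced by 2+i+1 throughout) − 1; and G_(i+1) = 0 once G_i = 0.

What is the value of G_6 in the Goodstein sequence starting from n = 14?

134404971

[0] 14 ≡ 2^(2 + 1) + 2^2 + 2 (base 2). Lift 3: 111. −1: 110.
[1] 110 ≡ 3^(3 + 1) + 3^3 + 2 (base 3). Lift 4: 1282. −1: 1281.
[2] 1281 ≡ 4^(4 + 1) + 4^4 + 1 (base 4). Lift 5: 18751. −1: 18750.
[3] 18750 ≡ 5^(5 + 1) + 5^5 (base 5). Lift 6: 326592. −1: 326591.
[4] 326591 ≡ 6^(6 + 1) + 5·6^5 + 5·6^4 + 5·6^3 + 5·6^2 + 5·6 + 5 (base 6). Lift 7: 5862841. −1: 5862840.
[5] 5862840 ≡ 7^(7 + 1) + 5·7^5 + 5·7^4 + 5·7^3 + 5·7^2 + 5·7 + 4 (base 7). Lift 8: 134404972. −1: 134404971.
[6] 134404971 ≡ 8^(8 + 1) + 5·8^5 + 5·8^4 + 5·8^3 + 5·8^2 + 5·8 + 3 (base 8). Lift 9: 3487116549. −1: 3487116548.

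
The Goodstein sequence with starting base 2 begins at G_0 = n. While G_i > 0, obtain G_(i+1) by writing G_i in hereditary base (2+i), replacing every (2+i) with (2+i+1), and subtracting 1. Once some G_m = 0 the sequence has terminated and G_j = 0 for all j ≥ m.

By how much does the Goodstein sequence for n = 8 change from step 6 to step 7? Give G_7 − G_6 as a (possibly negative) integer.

G_0 = 8. HB_2(8) = 2^(2 + 1). Bump = 81. G_1 = 80.
G_1 = 80. HB_3(80) = 2·3^3 + 2·3^2 + 2·3 + 2. Bump = 554. G_2 = 553.
G_2 = 553. HB_4(553) = 2·4^4 + 2·4^2 + 2·4 + 1. Bump = 6311. G_3 = 6310.
G_3 = 6310. HB_5(6310) = 2·5^5 + 2·5^2 + 2·5. Bump = 93396. G_4 = 93395.
G_4 = 93395. HB_6(93395) = 2·6^6 + 2·6^2 + 6 + 5. Bump = 1647196. G_5 = 1647195.
G_5 = 1647195. HB_7(1647195) = 2·7^7 + 2·7^2 + 7 + 4. Bump = 33554572. G_6 = 33554571.
G_6 = 33554571. HB_8(33554571) = 2·8^8 + 2·8^2 + 8 + 3. Bump = 774841152. G_7 = 774841151.

741286580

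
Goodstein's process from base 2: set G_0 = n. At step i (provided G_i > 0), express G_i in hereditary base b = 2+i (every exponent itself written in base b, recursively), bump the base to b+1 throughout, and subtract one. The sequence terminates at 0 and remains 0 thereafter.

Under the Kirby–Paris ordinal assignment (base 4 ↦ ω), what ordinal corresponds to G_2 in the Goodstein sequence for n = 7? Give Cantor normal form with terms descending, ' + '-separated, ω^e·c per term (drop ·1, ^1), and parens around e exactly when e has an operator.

ω^ω + 3

(0) 7|_2 = 2^2 + 2 + 1 ↦ 3^3 + 3 + 1|_3 = 31 ⇒ 30
(1) 30|_3 = 3^3 + 3 ↦ 4^4 + 4|_4 = 260 ⇒ 259
(2) 259|_4 = 4^4 + 3 ↦ 5^5 + 3|_5 = 3128 ⇒ 3127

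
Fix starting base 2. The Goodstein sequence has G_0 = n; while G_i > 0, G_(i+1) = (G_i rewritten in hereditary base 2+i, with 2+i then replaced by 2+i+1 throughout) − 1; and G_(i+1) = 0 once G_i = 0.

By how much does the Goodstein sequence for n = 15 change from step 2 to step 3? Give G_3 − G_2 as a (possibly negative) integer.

G_0=15  [base 2] 2^(2 + 1) + 2^2 + 2 + 1  →[2↦3]→  3^(3 + 1) + 3^3 + 3 + 1 = 112  −1 ⇒ G_1=111
G_1=111  [base 3] 3^(3 + 1) + 3^3 + 3  →[3↦4]→  4^(4 + 1) + 4^4 + 4 = 1284  −1 ⇒ G_2=1283
G_2=1283  [base 4] 4^(4 + 1) + 4^4 + 3  →[4↦5]→  5^(5 + 1) + 5^5 + 3 = 18753  −1 ⇒ G_3=18752

17469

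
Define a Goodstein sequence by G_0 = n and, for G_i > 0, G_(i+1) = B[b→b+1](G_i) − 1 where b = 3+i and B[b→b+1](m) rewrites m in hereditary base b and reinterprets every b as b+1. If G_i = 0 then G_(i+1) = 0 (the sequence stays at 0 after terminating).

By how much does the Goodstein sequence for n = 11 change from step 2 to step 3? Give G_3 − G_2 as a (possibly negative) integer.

base 3: 11 = 3^2 + 2; at 4: 4^2 + 2 = 18; next = 17
base 4: 17 = 4^2 + 1; at 5: 5^2 + 1 = 26; next = 25
base 5: 25 = 5^2; at 6: 6^2 = 36; next = 35

10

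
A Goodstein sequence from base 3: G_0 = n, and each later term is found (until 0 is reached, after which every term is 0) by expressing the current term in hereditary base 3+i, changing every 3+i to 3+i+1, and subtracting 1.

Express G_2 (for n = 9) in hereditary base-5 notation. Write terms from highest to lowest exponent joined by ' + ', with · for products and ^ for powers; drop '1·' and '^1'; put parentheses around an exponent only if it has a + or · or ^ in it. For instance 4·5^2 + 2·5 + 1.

9 —HB3→ 3^2 —bump→ 4^2 = 16 —(−1)→ 15
15 —HB4→ 3·4 + 3 —bump→ 3·5 + 3 = 18 —(−1)→ 17
17 —HB5→ 3·5 + 2 —bump→ 3·6 + 2 = 20 —(−1)→ 19

3·5 + 2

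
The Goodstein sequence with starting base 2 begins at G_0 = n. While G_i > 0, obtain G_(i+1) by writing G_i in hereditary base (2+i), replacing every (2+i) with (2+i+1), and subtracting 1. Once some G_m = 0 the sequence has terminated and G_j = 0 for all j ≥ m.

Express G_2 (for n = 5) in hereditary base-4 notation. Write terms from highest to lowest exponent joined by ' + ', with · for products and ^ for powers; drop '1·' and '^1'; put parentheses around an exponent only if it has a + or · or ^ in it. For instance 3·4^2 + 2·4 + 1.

base 2: 5 = 2^2 + 1; at 3: 3^3 + 1 = 28; next = 27
base 3: 27 = 3^3; at 4: 4^4 = 256; next = 255
base 4: 255 = 3·4^3 + 3·4^2 + 3·4 + 3; at 5: 3·5^3 + 3·5^2 + 3·5 + 3 = 468; next = 467

3·4^3 + 3·4^2 + 3·4 + 3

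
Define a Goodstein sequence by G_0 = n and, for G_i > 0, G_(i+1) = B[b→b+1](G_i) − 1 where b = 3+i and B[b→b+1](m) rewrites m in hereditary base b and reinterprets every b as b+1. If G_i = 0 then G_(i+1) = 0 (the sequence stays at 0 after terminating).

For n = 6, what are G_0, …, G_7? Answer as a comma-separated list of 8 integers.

G_0=6  [base 3] 2·3  →[3↦4]→  2·4 = 8  −1 ⇒ G_1=7
G_1=7  [base 4] 4 + 3  →[4↦5]→  5 + 3 = 8  −1 ⇒ G_2=7
G_2=7  [base 5] 5 + 2  →[5↦6]→  6 + 2 = 8  −1 ⇒ G_3=7
G_3=7  [base 6] 6 + 1  →[6↦7]→  7 + 1 = 8  −1 ⇒ G_4=7
G_4=7  [base 7] 7  →[7↦8]→  8 = 8  −1 ⇒ G_5=7
G_5=7  [base 8] 7  →[8↦9]→  7 = 7  −1 ⇒ G_6=6
G_6=6  [base 9] 6  →[9↦10]→  6 = 6  −1 ⇒ G_7=5

6, 7, 7, 7, 7, 7, 6, 5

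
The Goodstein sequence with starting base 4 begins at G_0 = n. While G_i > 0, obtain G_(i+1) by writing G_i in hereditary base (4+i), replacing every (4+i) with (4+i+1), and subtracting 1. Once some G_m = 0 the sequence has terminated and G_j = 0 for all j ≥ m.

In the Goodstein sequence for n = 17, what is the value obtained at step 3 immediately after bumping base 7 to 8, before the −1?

44

i=0: 17 = 4^2 + 1 (b=4); 4→5: 5^2 + 1 = 26; 26−1 = 25
i=1: 25 = 5^2 (b=5); 5→6: 6^2 = 36; 36−1 = 35
i=2: 35 = 5·6 + 5 (b=6); 6→7: 5·7 + 5 = 40; 40−1 = 39
i=3: 39 = 5·7 + 4 (b=7); 7→8: 5·8 + 4 = 44; 44−1 = 43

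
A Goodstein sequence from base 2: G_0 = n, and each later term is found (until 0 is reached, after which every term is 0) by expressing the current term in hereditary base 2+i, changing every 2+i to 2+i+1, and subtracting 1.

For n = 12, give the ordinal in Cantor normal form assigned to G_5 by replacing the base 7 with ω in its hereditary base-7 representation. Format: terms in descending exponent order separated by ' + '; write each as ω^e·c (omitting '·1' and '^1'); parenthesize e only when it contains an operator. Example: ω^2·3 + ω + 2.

ω^(ω + 1) + ω^2·2 + ω + 4

i=0: 12 = 2^(2 + 1) + 2^2 (b=2); 2→3: 3^(3 + 1) + 3^3 = 108; 108−1 = 107
i=1: 107 = 3^(3 + 1) + 2·3^2 + 2·3 + 2 (b=3); 3→4: 4^(4 + 1) + 2·4^2 + 2·4 + 2 = 1066; 1066−1 = 1065
i=2: 1065 = 4^(4 + 1) + 2·4^2 + 2·4 + 1 (b=4); 4→5: 5^(5 + 1) + 2·5^2 + 2·5 + 1 = 15686; 15686−1 = 15685
i=3: 15685 = 5^(5 + 1) + 2·5^2 + 2·5 (b=5); 5→6: 6^(6 + 1) + 2·6^2 + 2·6 = 280020; 280020−1 = 280019
i=4: 280019 = 6^(6 + 1) + 2·6^2 + 6 + 5 (b=6); 6→7: 7^(7 + 1) + 2·7^2 + 7 + 5 = 5764911; 5764911−1 = 5764910
i=5: 5764910 = 7^(7 + 1) + 2·7^2 + 7 + 4 (b=7); 7→8: 8^(8 + 1) + 2·8^2 + 8 + 4 = 134217868; 134217868−1 = 134217867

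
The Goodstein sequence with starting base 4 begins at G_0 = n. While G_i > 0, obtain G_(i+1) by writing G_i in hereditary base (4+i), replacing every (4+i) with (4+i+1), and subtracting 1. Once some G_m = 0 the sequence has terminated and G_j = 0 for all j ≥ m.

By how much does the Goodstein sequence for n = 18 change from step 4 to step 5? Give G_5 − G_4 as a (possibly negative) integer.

5

18 —HB4→ 4^2 + 2 —bump→ 5^2 + 2 = 27 —(−1)→ 26
26 —HB5→ 5^2 + 1 —bump→ 6^2 + 1 = 37 —(−1)→ 36
36 —HB6→ 6^2 —bump→ 7^2 = 49 —(−1)→ 48
48 —HB7→ 6·7 + 6 —bump→ 6·8 + 6 = 54 —(−1)→ 53
53 —HB8→ 6·8 + 5 —bump→ 6·9 + 5 = 59 —(−1)→ 58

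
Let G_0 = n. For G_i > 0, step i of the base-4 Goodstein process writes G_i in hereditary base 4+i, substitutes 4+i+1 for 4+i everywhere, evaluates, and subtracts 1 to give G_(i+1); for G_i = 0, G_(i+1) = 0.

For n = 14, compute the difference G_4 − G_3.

G_0=14  [base 4] 3·4 + 2  →[4↦5]→  3·5 + 2 = 17  −1 ⇒ G_1=16
G_1=16  [base 5] 3·5 + 1  →[5↦6]→  3·6 + 1 = 19  −1 ⇒ G_2=18
G_2=18  [base 6] 3·6  →[6↦7]→  3·7 = 21  −1 ⇒ G_3=20
G_3=20  [base 7] 2·7 + 6  →[7↦8]→  2·8 + 6 = 22  −1 ⇒ G_4=21

1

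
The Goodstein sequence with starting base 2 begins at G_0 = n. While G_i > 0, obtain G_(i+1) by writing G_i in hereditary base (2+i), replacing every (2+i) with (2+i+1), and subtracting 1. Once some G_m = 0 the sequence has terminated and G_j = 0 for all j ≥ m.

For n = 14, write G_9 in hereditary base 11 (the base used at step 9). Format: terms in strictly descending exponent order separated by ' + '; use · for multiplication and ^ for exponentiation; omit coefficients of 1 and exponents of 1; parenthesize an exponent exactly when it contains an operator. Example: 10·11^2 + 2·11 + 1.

11^(11 + 1) + 5·11^5 + 5·11^4 + 5·11^3 + 5·11^2 + 5·11

i=0: 14 = 2^(2 + 1) + 2^2 + 2 (b=2); 2→3: 3^(3 + 1) + 3^3 + 3 = 111; 111−1 = 110
i=1: 110 = 3^(3 + 1) + 3^3 + 2 (b=3); 3→4: 4^(4 + 1) + 4^4 + 2 = 1282; 1282−1 = 1281
i=2: 1281 = 4^(4 + 1) + 4^4 + 1 (b=4); 4→5: 5^(5 + 1) + 5^5 + 1 = 18751; 18751−1 = 18750
i=3: 18750 = 5^(5 + 1) + 5^5 (b=5); 5→6: 6^(6 + 1) + 6^6 = 326592; 326592−1 = 326591
i=4: 326591 = 6^(6 + 1) + 5·6^5 + 5·6^4 + 5·6^3 + 5·6^2 + 5·6 + 5 (b=6); 6→7: 7^(7 + 1) + 5·7^5 + 5·7^4 + 5·7^3 + 5·7^2 + 5·7 + 5 = 5862841; 5862841−1 = 5862840
i=5: 5862840 = 7^(7 + 1) + 5·7^5 + 5·7^4 + 5·7^3 + 5·7^2 + 5·7 + 4 (b=7); 7→8: 8^(8 + 1) + 5·8^5 + 5·8^4 + 5·8^3 + 5·8^2 + 5·8 + 4 = 134404972; 134404972−1 = 134404971
i=6: 134404971 = 8^(8 + 1) + 5·8^5 + 5·8^4 + 5·8^3 + 5·8^2 + 5·8 + 3 (b=8); 8→9: 9^(9 + 1) + 5·9^5 + 5·9^4 + 5·9^3 + 5·9^2 + 5·9 + 3 = 3487116549; 3487116549−1 = 3487116548
i=7: 3487116548 = 9^(9 + 1) + 5·9^5 + 5·9^4 + 5·9^3 + 5·9^2 + 5·9 + 2 (b=9); 9→10: 10^(10 + 1) + 5·10^5 + 5·10^4 + 5·10^3 + 5·10^2 + 5·10 + 2 = 100000555552; 100000555552−1 = 100000555551
i=8: 100000555551 = 10^(10 + 1) + 5·10^5 + 5·10^4 + 5·10^3 + 5·10^2 + 5·10 + 1 (b=10); 10→11: 11^(11 + 1) + 5·11^5 + 5·11^4 + 5·11^3 + 5·11^2 + 5·11 + 1 = 3138429262497; 3138429262497−1 = 3138429262496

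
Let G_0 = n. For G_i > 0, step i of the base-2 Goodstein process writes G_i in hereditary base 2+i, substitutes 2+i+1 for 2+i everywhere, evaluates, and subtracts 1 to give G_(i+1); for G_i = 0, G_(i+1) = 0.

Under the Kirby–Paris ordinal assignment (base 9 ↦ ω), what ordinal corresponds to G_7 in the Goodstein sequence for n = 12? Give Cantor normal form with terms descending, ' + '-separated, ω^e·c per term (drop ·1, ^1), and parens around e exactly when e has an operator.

G_0 = 12. HB_2(12) = 2^(2 + 1) + 2^2. Bump = 108. G_1 = 107.
G_1 = 107. HB_3(107) = 3^(3 + 1) + 2·3^2 + 2·3 + 2. Bump = 1066. G_2 = 1065.
G_2 = 1065. HB_4(1065) = 4^(4 + 1) + 2·4^2 + 2·4 + 1. Bump = 15686. G_3 = 15685.
G_3 = 15685. HB_5(15685) = 5^(5 + 1) + 2·5^2 + 2·5. Bump = 280020. G_4 = 280019.
G_4 = 280019. HB_6(280019) = 6^(6 + 1) + 2·6^2 + 6 + 5. Bump = 5764911. G_5 = 5764910.
G_5 = 5764910. HB_7(5764910) = 7^(7 + 1) + 2·7^2 + 7 + 4. Bump = 134217868. G_6 = 134217867.
G_6 = 134217867. HB_8(134217867) = 8^(8 + 1) + 2·8^2 + 8 + 3. Bump = 3486784575. G_7 = 3486784574.

ω^(ω + 1) + ω^2·2 + ω + 2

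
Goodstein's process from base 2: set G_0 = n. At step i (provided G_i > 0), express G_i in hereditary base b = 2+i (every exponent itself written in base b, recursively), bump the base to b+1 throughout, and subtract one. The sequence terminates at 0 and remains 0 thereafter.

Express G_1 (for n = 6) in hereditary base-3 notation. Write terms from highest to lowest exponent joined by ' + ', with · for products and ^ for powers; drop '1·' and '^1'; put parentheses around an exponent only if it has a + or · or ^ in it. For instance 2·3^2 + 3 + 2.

3^3 + 2

[0] 6 ≡ 2^2 + 2 (base 2). Lift 3: 30. −1: 29.
[1] 29 ≡ 3^3 + 2 (base 3). Lift 4: 258. −1: 257.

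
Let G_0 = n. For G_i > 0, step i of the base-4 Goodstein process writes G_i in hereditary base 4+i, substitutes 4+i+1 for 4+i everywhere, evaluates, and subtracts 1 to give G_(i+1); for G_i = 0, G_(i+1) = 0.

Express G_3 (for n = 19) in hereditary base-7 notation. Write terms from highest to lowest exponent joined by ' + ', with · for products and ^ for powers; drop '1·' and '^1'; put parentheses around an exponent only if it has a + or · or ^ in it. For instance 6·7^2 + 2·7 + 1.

base 4: 19 = 4^2 + 3; at 5: 5^2 + 3 = 28; next = 27
base 5: 27 = 5^2 + 2; at 6: 6^2 + 2 = 38; next = 37
base 6: 37 = 6^2 + 1; at 7: 7^2 + 1 = 50; next = 49
base 7: 49 = 7^2; at 8: 8^2 = 64; next = 63

7^2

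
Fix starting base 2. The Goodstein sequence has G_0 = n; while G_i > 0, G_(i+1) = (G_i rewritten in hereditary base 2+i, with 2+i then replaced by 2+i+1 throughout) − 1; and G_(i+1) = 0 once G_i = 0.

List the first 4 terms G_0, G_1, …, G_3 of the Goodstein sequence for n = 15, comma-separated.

15, 111, 1283, 18752

step 0: 15 = 2^(2 + 1) + 2^2 + 2 + 1; sub 3 for 2: 3^(3 + 1) + 3^3 + 3 + 1; = 112; G_1 = 112−1 = 111
step 1: 111 = 3^(3 + 1) + 3^3 + 3; sub 4 for 3: 4^(4 + 1) + 4^4 + 4; = 1284; G_2 = 1284−1 = 1283
step 2: 1283 = 4^(4 + 1) + 4^4 + 3; sub 5 for 4: 5^(5 + 1) + 5^5 + 3; = 18753; G_3 = 18753−1 = 18752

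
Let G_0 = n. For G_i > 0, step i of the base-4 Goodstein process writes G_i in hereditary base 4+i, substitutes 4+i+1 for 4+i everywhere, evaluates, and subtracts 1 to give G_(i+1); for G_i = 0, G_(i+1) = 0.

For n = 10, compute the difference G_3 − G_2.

10 —HB4→ 2·4 + 2 —bump→ 2·5 + 2 = 12 —(−1)→ 11
11 —HB5→ 2·5 + 1 —bump→ 2·6 + 1 = 13 —(−1)→ 12
12 —HB6→ 2·6 —bump→ 2·7 = 14 —(−1)→ 13

1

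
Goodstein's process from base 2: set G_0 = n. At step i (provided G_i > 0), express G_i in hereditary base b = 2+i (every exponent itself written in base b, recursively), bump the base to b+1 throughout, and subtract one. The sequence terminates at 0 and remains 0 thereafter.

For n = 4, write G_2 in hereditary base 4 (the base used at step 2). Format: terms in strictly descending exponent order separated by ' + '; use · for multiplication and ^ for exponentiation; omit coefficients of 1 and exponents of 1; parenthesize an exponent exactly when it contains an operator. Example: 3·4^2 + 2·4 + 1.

2·4^2 + 2·4 + 1

G_0=4  [base 2] 2^2  →[2↦3]→  3^3 = 27  −1 ⇒ G_1=26
G_1=26  [base 3] 2·3^2 + 2·3 + 2  →[3↦4]→  2·4^2 + 2·4 + 2 = 42  −1 ⇒ G_2=41
G_2=41  [base 4] 2·4^2 + 2·4 + 1  →[4↦5]→  2·5^2 + 2·5 + 1 = 61  −1 ⇒ G_3=60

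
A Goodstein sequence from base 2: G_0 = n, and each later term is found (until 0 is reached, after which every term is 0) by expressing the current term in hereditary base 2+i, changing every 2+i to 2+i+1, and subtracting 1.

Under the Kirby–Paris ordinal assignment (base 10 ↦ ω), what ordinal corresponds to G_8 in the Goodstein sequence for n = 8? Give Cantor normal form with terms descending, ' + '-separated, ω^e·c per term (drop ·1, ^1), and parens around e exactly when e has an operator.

ω^ω·2 + ω^2·2 + ω + 1

step 0: 8 = 2^(2 + 1); sub 3 for 2: 3^(3 + 1); = 81; G_1 = 81−1 = 80
step 1: 80 = 2·3^3 + 2·3^2 + 2·3 + 2; sub 4 for 3: 2·4^4 + 2·4^2 + 2·4 + 2; = 554; G_2 = 554−1 = 553
step 2: 553 = 2·4^4 + 2·4^2 + 2·4 + 1; sub 5 for 4: 2·5^5 + 2·5^2 + 2·5 + 1; = 6311; G_3 = 6311−1 = 6310
step 3: 6310 = 2·5^5 + 2·5^2 + 2·5; sub 6 for 5: 2·6^6 + 2·6^2 + 2·6; = 93396; G_4 = 93396−1 = 93395
step 4: 93395 = 2·6^6 + 2·6^2 + 6 + 5; sub 7 for 6: 2·7^7 + 2·7^2 + 7 + 5; = 1647196; G_5 = 1647196−1 = 1647195
step 5: 1647195 = 2·7^7 + 2·7^2 + 7 + 4; sub 8 for 7: 2·8^8 + 2·8^2 + 8 + 4; = 33554572; G_6 = 33554572−1 = 33554571
step 6: 33554571 = 2·8^8 + 2·8^2 + 8 + 3; sub 9 for 8: 2·9^9 + 2·9^2 + 9 + 3; = 774841152; G_7 = 774841152−1 = 774841151
step 7: 774841151 = 2·9^9 + 2·9^2 + 9 + 2; sub 10 for 9: 2·10^10 + 2·10^2 + 10 + 2; = 20000000212; G_8 = 20000000212−1 = 20000000211
step 8: 20000000211 = 2·10^10 + 2·10^2 + 10 + 1; sub 11 for 10: 2·11^11 + 2·11^2 + 11 + 1; = 570623341476; G_9 = 570623341476−1 = 570623341475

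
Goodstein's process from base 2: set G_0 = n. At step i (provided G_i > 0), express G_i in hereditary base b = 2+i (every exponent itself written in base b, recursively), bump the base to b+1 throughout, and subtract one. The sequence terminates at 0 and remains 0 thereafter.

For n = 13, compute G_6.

base 2: 13 = 2^(2 + 1) + 2^2 + 1; at 3: 3^(3 + 1) + 3^3 + 1 = 109; next = 108
base 3: 108 = 3^(3 + 1) + 3^3; at 4: 4^(4 + 1) + 4^4 = 1280; next = 1279
base 4: 1279 = 4^(4 + 1) + 3·4^3 + 3·4^2 + 3·4 + 3; at 5: 5^(5 + 1) + 3·5^3 + 3·5^2 + 3·5 + 3 = 16093; next = 16092
base 5: 16092 = 5^(5 + 1) + 3·5^3 + 3·5^2 + 3·5 + 2; at 6: 6^(6 + 1) + 3·6^3 + 3·6^2 + 3·6 + 2 = 280712; next = 280711
base 6: 280711 = 6^(6 + 1) + 3·6^3 + 3·6^2 + 3·6 + 1; at 7: 7^(7 + 1) + 3·7^3 + 3·7^2 + 3·7 + 1 = 5765999; next = 5765998
base 7: 5765998 = 7^(7 + 1) + 3·7^3 + 3·7^2 + 3·7; at 8: 8^(8 + 1) + 3·8^3 + 3·8^2 + 3·8 = 134219480; next = 134219479
base 8: 134219479 = 8^(8 + 1) + 3·8^3 + 3·8^2 + 2·8 + 7; at 9: 9^(9 + 1) + 3·9^3 + 3·9^2 + 2·9 + 7 = 3486786856; next = 3486786855

134219479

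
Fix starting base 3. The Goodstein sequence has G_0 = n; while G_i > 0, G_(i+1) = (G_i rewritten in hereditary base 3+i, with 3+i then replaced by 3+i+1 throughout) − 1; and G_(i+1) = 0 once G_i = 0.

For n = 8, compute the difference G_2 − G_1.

1

step 0: 8 = 2·3 + 2; sub 4 for 3: 2·4 + 2; = 10; G_1 = 10−1 = 9
step 1: 9 = 2·4 + 1; sub 5 for 4: 2·5 + 1; = 11; G_2 = 11−1 = 10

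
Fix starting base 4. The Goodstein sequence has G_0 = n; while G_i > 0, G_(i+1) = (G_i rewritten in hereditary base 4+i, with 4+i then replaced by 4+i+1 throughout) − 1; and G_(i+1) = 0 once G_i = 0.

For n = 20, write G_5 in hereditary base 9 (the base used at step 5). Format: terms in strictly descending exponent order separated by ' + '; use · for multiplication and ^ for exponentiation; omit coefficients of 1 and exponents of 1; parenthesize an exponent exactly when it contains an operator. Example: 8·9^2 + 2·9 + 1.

9^2

i=0: 20 = 4^2 + 4 (b=4); 4→5: 5^2 + 5 = 30; 30−1 = 29
i=1: 29 = 5^2 + 4 (b=5); 5→6: 6^2 + 4 = 40; 40−1 = 39
i=2: 39 = 6^2 + 3 (b=6); 6→7: 7^2 + 3 = 52; 52−1 = 51
i=3: 51 = 7^2 + 2 (b=7); 7→8: 8^2 + 2 = 66; 66−1 = 65
i=4: 65 = 8^2 + 1 (b=8); 8→9: 9^2 + 1 = 82; 82−1 = 81
i=5: 81 = 9^2 (b=9); 9→10: 10^2 = 100; 100−1 = 99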